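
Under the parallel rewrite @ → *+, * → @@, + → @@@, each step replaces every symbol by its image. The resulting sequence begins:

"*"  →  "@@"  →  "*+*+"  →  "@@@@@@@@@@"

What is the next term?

Apply φ to @@@@@@@@@@ symbol by symbol: @→*+, @→*+, @→*+, @→*+, @→*+, @→*+, @→*+, @→*+, @→*+, @→*+; joined: *+ *+ *+ *+ *+ *+ *+ *+ *+ *+.

*+*+*+*+*+*+*+*+*+*+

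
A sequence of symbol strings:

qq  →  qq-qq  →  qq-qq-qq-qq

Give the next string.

s(k+1) = s(k)·-·s(k) — each term doubles the last with '-' between the halves.
One more doubling of qq-qq-qq-qq gives the answer.

qq-qq-qq-qq-qq-qq-qq-qq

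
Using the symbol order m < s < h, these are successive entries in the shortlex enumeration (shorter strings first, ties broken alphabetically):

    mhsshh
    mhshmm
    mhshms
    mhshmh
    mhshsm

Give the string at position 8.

mhshhm

Stepping forward 3 times from mhshsm: mhshsm → mhshss → mhshsh, then the target.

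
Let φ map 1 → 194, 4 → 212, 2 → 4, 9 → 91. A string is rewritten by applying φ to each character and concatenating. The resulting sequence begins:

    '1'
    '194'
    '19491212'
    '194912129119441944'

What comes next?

Rewriting the 18 symbols of 194912129119441944 one by one yields 194 91 212 91 194 4 194 4 91 194 194 91 212 212 194 91 212 212; concatenated:

194912129119441944911941949121221219491212212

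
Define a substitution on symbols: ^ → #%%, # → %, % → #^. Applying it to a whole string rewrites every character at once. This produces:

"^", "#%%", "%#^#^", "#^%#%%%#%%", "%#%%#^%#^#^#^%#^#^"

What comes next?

φ(%#%%#^%#^#^#^%#^#^) expands symbol-by-symbol to #^ % #^ #^ % #%% #^ % #%% % #%% % #%% #^ % #%% % #%%; joining the 18 pieces gives the next term.

#^%#^#^%#%%#^%#%%%#%%%#%%#^%#%%%#%%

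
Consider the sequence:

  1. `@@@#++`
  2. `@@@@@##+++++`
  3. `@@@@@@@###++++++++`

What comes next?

@@@@@@@@@####+++++++++++

Term n consists of 2n+1 @'s, followed by n #'s, followed by 3n-1 +'s (n = 1, 2, …).
At n = 4 the blocks have lengths 9, 4, 11.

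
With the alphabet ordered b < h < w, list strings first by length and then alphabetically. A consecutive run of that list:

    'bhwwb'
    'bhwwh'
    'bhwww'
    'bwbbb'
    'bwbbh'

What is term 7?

bwbhb

Advancing 2 positions from bwbbh through bwbbh → bwbbw reaches term 7.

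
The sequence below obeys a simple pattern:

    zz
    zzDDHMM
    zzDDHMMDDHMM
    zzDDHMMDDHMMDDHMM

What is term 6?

Each term is the previous one with DDHMM appended.
From zzDDHMMDDHMMDDHMM, 2 further steps: zzDDHMMDDHMMDDHMM → zzDDHMMDDHMMDDHMMDDHMM → (answer).

zzDDHMMDDHMMDDHMMDDHMMDDHMM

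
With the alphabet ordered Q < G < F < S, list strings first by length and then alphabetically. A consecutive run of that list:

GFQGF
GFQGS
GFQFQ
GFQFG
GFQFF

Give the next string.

The successor of GFQFF increments the rightmost position that isn't already S and resets every position after it to Q.

GFQFS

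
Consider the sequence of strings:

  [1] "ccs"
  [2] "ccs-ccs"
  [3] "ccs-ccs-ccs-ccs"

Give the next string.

s(k+1) = s(k)·-·s(k) — each term doubles the last with '-' between the halves.
Doubling ccs-ccs-ccs-ccs with '-' between the halves:

ccs-ccs-ccs-ccs-ccs-ccs-ccs-ccs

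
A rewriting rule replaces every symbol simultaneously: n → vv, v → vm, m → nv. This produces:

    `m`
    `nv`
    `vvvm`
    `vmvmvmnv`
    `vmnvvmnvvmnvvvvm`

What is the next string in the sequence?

vmnvvvvmvmnvvvvmvmnvvvvmvmvmvmnv

φ(vmnvvmnvvmnvvvvm) expands symbol-by-symbol to vm nv vv vm vm nv vv vm vm nv vv vm vm vm vm nv; joining the 16 pieces gives the next term.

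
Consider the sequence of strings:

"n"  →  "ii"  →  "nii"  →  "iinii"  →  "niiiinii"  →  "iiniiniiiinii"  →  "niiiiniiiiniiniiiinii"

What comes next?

iiniiniiiiniiniiiiniiiiniiniiiinii

This is a Fibonacci-style word recurrence s(k) = s(k−2)·s(k−1): e.g. n·ii = nii.
Continuing: iiniiniiiinii · niiiiniiiiniiniiiinii gives term 8.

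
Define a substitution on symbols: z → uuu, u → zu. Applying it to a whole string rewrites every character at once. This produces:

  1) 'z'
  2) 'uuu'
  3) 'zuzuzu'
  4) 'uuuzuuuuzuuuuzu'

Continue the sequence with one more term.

zuzuzuuuuzuzuzuzuuuuzuzuzuzuuuuzu

Replace each of the 15 characters of uuuzuuuuzuuuuzu in place — zu zu zu uuu zu zu zu zu uuu zu zu zu zu uuu zu — and concatenate.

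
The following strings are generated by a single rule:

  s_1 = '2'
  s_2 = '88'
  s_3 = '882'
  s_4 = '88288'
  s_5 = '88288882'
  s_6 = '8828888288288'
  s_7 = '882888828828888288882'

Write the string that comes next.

This is a Fibonacci-style word recurrence s(k) = s(k−1)·s(k−2): e.g. 88·2 = 882.
So term 8 is 882888828828888288882·8828888288288.

8828888288288882888828828888288288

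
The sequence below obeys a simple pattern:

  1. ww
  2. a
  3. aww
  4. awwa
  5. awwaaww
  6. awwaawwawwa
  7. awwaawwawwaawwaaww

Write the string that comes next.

awwaawwawwaawwaawwawwaawwawwa

Each term (from the third on) is the previous term followed by the one before it: term 3 = a·ww = aww.
The next term joins awwaawwawwaawwaaww and awwaawwawwa.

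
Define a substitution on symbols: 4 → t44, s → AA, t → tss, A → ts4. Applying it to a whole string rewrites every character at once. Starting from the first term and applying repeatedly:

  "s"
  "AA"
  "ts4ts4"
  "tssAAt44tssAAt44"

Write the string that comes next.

Replace each of the 16 characters of tssAAt44tssAAt44 in place — tss AA AA ts4 ts4 tss t44 t44 tss AA AA ts4 ts4 tss t44 t44 — and concatenate.

tssAAAAts4ts4tsst44t44tssAAAAts4ts4tsst44t44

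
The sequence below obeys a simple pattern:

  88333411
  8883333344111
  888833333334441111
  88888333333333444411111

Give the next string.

The n-th term is n+1 8's then 2n+1 3's then n 4's then n+1 1's (n = 1, 2, …).
At n = 5 the blocks have lengths 6, 11, 5, 6.

8888883333333333344444111111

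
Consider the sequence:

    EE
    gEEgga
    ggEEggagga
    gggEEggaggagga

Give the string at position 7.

ggggggEEggaggaggaggaggagga

s(k+1) = g·s(k)·gga, so each term gains g as a prefix and gga as a suffix.
From gggEEggaggagga, 3 further steps: gggEEggaggagga → ggggEEggaggaggagga → gggggEEggaggaggaggagga → (answer).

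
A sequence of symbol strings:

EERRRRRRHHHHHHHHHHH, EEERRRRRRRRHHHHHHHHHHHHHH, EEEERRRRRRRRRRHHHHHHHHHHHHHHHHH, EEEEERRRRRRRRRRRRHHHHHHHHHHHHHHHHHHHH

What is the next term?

EEEEEERRRRRRRRRRRRRRHHHHHHHHHHHHHHHHHHHHHHH

Reading off run lengths: E runs 2, 3, 4, 5; R runs 6, 8, 10, 12; H runs 11, 14, 17, 20 — each is linear in n, where the shown terms are n = 3, 4, 5, 6.
Setting n = 7 gives 6, 14, 23 characters in each block.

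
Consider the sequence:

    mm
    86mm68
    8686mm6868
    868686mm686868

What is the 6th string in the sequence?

Every step adds 86 to the front and 68 to the end of the previous string.
From 868686mm686868, 2 further steps: 868686mm686868 → 86868686mm68686868 → (answer).

8686868686mm6868686868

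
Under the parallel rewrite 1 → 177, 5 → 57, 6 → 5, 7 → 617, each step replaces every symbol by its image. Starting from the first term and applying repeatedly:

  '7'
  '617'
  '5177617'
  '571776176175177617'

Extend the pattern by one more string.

5761717761761751776175177617571776176175177617

Applying the rule to each of the 18 symbols of 571776176175177617 gives the pieces 57 617 177 617 617 5 177 617 5 177 617 57 177 617 617 5 177 617, which concatenate to the answer.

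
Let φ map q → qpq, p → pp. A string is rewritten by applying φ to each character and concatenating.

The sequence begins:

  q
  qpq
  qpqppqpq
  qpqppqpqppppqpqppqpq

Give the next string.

Rewriting the 20 symbols of qpqppqpqppppqpqppqpq one by one yields qpq pp qpq pp pp qpq pp qpq pp pp pp pp qpq pp qpq pp pp qpq pp qpq; concatenated:

qpqppqpqppppqpqppqpqppppppppqpqppqpqppppqpqppqpq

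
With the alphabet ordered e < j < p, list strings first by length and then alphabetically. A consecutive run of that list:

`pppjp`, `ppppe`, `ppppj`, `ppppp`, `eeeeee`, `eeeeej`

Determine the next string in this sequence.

Find the rightmost character of eeeeej below p, bump it to the next letter, and reset everything to its right to e.

eeeeep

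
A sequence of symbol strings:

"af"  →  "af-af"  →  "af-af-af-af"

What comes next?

s(k+1) = s(k)·-·s(k) — each term doubles the last with '-' between the halves.
So the next term is two copies of af-af-af-af with '-' between the halves.

af-af-af-af-af-af-af-af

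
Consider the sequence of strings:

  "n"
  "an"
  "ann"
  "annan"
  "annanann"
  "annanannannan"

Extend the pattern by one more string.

This is a Fibonacci-style word recurrence s(k) = s(k−1)·s(k−2): e.g. an·n = ann.
The next term joins annanannannan and annanann.

annanannannanannanann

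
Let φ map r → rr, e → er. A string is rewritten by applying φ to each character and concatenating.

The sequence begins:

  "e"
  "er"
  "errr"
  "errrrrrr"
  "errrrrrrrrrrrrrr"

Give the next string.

errrrrrrrrrrrrrrrrrrrrrrrrrrrrrr

φ(errrrrrrrrrrrrrr) expands symbol-by-symbol to er rr rr rr rr rr rr rr rr rr rr rr rr rr rr rr; joining the 16 pieces gives the next term.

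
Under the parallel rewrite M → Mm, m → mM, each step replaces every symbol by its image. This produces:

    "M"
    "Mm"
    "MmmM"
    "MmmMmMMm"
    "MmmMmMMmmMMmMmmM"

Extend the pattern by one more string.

Rewriting the 16 symbols of MmmMmMMmmMMmMmmM one by one yields Mm mM mM Mm mM Mm Mm mM mM Mm Mm mM Mm mM mM Mm; concatenated:

MmmMmMMmmMMmMmmMmMMmMmmMMmmMmMMm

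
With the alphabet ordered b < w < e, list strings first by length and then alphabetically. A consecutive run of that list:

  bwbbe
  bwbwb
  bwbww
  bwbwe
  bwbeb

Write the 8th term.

Continuing the enumeration 3 steps past bwbeb: bwbeb → bwbew → bwbee → (answer).

bwwbb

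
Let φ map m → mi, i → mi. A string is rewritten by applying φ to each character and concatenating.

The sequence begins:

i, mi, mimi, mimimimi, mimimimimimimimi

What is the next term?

Applying the rule to each of the 16 symbols of mimimimimimimimi gives the pieces mi mi mi mi mi mi mi mi mi mi mi mi mi mi mi mi, which concatenate to the answer.

mimimimimimimimimimimimimimimimi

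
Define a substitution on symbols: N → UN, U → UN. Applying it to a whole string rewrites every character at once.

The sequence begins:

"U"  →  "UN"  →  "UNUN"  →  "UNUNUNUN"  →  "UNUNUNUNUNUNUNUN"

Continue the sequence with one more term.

Rewriting the 16 symbols of UNUNUNUNUNUNUNUN one by one yields UN UN UN UN UN UN UN UN UN UN UN UN UN UN UN UN; concatenated:

UNUNUNUNUNUNUNUNUNUNUNUNUNUNUNUN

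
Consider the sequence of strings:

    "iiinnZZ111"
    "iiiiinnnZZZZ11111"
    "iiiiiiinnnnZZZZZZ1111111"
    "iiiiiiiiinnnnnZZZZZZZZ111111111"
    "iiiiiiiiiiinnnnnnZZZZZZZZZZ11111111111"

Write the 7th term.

The n-th term is 2n+1 i's then n+1 n's then 2n Z's then 2n+1 1's (n = 1, 2, …).
At n = 7 the blocks have lengths 15, 8, 14, 15.

iiiiiiiiiiiiiiinnnnnnnnZZZZZZZZZZZZZZ111111111111111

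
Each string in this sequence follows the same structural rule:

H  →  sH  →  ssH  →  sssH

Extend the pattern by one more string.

ssssH

Every step adds s at the front: s(k+1) = s·s(k).
So the next term is s·sssH.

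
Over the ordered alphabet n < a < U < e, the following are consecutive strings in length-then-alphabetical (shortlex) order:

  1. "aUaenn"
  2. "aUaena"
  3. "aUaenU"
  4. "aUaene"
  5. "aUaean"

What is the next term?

aUaeaa

Treat aUaean as a base-4 numeral over the given alphabet and add one, carrying through any trailing e's.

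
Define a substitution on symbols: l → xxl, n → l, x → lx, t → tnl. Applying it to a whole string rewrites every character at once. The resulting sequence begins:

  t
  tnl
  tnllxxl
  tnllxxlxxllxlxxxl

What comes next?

tnllxxlxxllxlxxxllxlxxxlxxllxxxllxlxlxxxl

Applying the rule to each of the 17 symbols of tnllxxlxxllxlxxxl gives the pieces tnl l xxl xxl lx lx xxl lx lx xxl xxl lx xxl lx lx lx xxl, which concatenate to the answer.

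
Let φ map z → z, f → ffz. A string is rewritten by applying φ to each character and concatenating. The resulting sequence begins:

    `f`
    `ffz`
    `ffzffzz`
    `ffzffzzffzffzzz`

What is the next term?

Rewriting the 15 symbols of ffzffzzffzffzzz one by one yields ffz ffz z ffz ffz z z ffz ffz z ffz ffz z z z; concatenated:

ffzffzzffzffzzzffzffzzffzffzzzz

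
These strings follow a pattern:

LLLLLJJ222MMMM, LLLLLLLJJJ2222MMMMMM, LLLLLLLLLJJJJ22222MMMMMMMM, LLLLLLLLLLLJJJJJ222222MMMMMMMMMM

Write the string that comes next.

LLLLLLLLLLLLLJJJJJJ2222222MMMMMMMMMMMM

The n-th term is 2n+1 L's then n J's then n+1 2's then 2n M's, where the shown terms are n = 2, 3, 4, 5.
For the next term, n = 6, so the run lengths are 13, 6, 7, 12.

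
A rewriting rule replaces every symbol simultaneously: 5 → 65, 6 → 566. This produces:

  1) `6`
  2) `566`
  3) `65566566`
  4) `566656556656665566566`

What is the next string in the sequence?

6556656656665566656556656665566566566656556656665566566

Replace each of the 21 characters of 566656556656665566566 in place — 65 566 566 566 65 566 65 65 566 566 65 566 566 566 65 65 566 566 65 566 566 — and concatenate.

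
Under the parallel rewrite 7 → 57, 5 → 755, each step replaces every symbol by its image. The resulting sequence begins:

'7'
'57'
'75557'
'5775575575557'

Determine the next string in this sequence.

Replace each of the 13 characters of 5775575575557 in place — 755 57 57 755 755 57 755 755 57 755 755 755 57 — and concatenate.

7555757755755577557555775575575557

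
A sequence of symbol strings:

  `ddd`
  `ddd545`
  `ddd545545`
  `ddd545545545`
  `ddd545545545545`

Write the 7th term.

ddd545545545545545545

Every step adds 545 to the end: s(k+1) = s(k)·545.
From ddd545545545545, 2 further steps: ddd545545545545 → ddd545545545545545 → (answer).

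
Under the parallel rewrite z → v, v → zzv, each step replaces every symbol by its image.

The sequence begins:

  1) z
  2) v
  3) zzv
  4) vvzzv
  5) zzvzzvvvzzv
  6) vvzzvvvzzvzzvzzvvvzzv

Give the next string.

Replace each of the 21 characters of vvzzvvvzzvzzvzzvvvzzv in place — zzv zzv v v zzv zzv zzv v v zzv v v zzv v v zzv zzv zzv v v zzv — and concatenate.

zzvzzvvvzzvzzvzzvvvzzvvvzzvvvzzvzzvzzvvvzzv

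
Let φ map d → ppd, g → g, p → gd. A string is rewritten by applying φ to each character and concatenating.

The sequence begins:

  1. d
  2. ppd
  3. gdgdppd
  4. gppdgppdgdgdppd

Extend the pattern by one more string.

Rewriting the 15 symbols of gppdgppdgdgdppd one by one yields g gd gd ppd g gd gd ppd g ppd g ppd gd gd ppd; concatenated:

ggdgdppdggdgdppdgppdgppdgdgdppd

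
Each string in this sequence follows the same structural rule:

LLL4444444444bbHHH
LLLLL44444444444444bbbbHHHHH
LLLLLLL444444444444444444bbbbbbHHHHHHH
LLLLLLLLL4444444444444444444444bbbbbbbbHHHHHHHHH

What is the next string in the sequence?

LLLLLLLLLLL44444444444444444444444444bbbbbbbbbbHHHHHHHHHHH

Each string has the form L^{2n-1} 4^{4n+2} b^{2n-2} H^{2n-1}, where the shown terms are n = 2, 3, 4, 5.
At n = 6 the blocks have lengths 11, 26, 10, 11.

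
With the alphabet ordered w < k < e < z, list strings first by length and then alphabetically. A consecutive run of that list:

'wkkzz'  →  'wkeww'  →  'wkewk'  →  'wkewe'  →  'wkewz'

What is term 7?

wkekk

Advancing 2 positions from wkewz through wkewz → wkekw reaches term 7.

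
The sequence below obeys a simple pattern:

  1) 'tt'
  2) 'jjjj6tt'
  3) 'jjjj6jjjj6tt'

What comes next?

The strings grow by a fixed prefix jjjj6 each time.
One more step from jjjj6jjjj6tt gives the answer.

jjjj6jjjj6jjjj6tt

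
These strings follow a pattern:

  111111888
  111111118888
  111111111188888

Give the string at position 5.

Term n consists of 2n+2 1's, followed by n+1 8's, where the shown terms are n = 2, 3, 4.
For term 5, n = 6, so the run lengths are 14, 7.

111111111111118888888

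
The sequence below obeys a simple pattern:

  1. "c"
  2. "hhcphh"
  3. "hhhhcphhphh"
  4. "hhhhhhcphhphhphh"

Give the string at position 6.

Every step adds hh to the front and phh to the end of the previous string.
From hhhhhhcphhphhphh, 2 further steps: hhhhhhcphhphhphh → hhhhhhhhcphhphhphhphh → (answer).

hhhhhhhhhhcphhphhphhphhphh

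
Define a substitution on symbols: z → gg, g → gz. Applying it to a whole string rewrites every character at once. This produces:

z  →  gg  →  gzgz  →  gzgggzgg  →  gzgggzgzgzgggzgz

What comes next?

Replace each of the 16 characters of gzgggzgzgzgggzgz in place — gz gg gz gz gz gg gz gg gz gg gz gz gz gg gz gg — and concatenate.

gzgggzgzgzgggzgggzgggzgzgzgggzgg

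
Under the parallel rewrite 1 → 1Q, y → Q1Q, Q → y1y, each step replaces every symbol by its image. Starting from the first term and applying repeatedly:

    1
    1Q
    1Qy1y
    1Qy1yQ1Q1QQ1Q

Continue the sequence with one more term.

1Qy1yQ1Q1QQ1Qy1y1Qy1y1Qy1yy1y1Qy1y

Applying the rule to each of the 13 symbols of 1Qy1yQ1Q1QQ1Q gives the pieces 1Q y1y Q1Q 1Q Q1Q y1y 1Q y1y 1Q y1y y1y 1Q y1y, which concatenate to the answer.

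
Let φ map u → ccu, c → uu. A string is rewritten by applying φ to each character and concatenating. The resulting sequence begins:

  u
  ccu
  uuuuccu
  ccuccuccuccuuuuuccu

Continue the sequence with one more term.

Applying the rule to each of the 19 symbols of ccuccuccuccuuuuuccu gives the pieces uu uu ccu uu uu ccu uu uu ccu uu uu ccu ccu ccu ccu ccu uu uu ccu, which concatenate to the answer.

uuuuccuuuuuccuuuuuccuuuuuccuccuccuccuccuuuuuccu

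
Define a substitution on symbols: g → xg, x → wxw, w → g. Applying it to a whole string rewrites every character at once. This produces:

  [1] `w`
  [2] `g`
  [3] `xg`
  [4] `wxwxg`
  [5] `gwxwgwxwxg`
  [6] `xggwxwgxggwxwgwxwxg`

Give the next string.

Rewriting the 19 symbols of xggwxwgxggwxwgwxwxg one by one yields wxw xg xg g wxw g xg wxw xg xg g wxw g xg g wxw g wxw xg; concatenated:

wxwxgxggwxwgxgwxwxgxggwxwgxggwxwgwxwxg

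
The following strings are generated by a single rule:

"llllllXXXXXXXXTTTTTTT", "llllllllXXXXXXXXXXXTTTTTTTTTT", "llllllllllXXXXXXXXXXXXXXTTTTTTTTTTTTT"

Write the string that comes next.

llllllllllllXXXXXXXXXXXXXXXXXTTTTTTTTTTTTTTTT

The n-th term is 2n+2 l's then 3n+2 X's then 3n+1 T's, where the shown terms are n = 2, 3, 4.
At n = 5 the blocks have lengths 12, 17, 16.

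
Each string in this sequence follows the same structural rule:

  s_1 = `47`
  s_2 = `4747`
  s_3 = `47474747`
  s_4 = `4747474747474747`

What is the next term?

47474747474747474747474747474747

Every step duplicates the string.
One more doubling of 4747474747474747 gives the answer.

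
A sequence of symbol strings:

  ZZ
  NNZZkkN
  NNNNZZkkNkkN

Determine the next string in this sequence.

s(k+1) = NN·s(k)·kkN, so each term gains NN as a prefix and kkN as a suffix.
So the next term is NN·NNNNZZkkNkkN·kkN.

NNNNNNZZkkNkkNkkN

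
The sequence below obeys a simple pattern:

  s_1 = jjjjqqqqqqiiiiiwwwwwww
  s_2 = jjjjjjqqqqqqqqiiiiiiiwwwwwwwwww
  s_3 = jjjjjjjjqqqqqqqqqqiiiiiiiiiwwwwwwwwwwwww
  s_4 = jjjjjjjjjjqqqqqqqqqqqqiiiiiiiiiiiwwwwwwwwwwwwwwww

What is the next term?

Term n consists of 2n j's, followed by 2n+2 q's, followed by 2n+1 i's, followed by 3n+1 w's, where the shown terms are n = 2, 3, 4, 5.
At n = 6 the blocks have lengths 12, 14, 13, 19.

jjjjjjjjjjjjqqqqqqqqqqqqqqiiiiiiiiiiiiiwwwwwwwwwwwwwwwwwww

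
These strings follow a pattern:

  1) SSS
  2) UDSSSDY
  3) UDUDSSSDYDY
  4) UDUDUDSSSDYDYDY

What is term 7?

Each term wraps the previous one in UD on the left and DY on the right.
From UDUDUDSSSDYDYDY, 3 further steps: UDUDUDSSSDYDYDY → UDUDUDUDSSSDYDYDYDY → UDUDUDUDUDSSSDYDYDYDYDY → (answer).

UDUDUDUDUDUDSSSDYDYDYDYDYDY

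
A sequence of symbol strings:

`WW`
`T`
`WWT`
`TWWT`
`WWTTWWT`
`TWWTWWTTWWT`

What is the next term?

WWTTWWTTWWTWWTTWWT

Each term (from the third on) is the two preceding terms concatenated in order: term 3 = WW·T = WWT.
Continuing: WWTTWWT · TWWTWWTTWWT gives term 7.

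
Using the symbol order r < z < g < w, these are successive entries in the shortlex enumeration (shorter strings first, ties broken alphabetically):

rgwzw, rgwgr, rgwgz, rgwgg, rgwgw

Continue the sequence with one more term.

rgwwr

Treat rgwgw as a base-4 numeral over the given alphabet and add one, carrying through any trailing w's.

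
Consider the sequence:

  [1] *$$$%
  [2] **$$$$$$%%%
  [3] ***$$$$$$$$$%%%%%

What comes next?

Each string has the form *^{n} $^{3n} %^{2n-1} (n = 1, 2, …).
Setting n = 4 gives 4, 12, 7 characters in each block.

****$$$$$$$$$$$$%%%%%%%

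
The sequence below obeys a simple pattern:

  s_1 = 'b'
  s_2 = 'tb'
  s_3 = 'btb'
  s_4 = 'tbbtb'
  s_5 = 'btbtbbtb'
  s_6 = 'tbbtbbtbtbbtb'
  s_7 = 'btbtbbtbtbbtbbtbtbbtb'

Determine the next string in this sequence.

Each term (from the third on) is the two preceding terms concatenated in order: term 3 = b·tb = btb.
So term 8 is tbbtbbtbtbbtb·btbtbbtbtbbtbbtbtbbtb.

tbbtbbtbtbbtbbtbtbbtbtbbtbbtbtbbtb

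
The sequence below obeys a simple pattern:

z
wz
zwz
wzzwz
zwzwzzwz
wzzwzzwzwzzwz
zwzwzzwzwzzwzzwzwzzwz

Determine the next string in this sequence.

Each term (from the third on) is the two preceding terms concatenated in order: term 3 = z·wz = zwz.
So term 8 is wzzwzzwzwzzwz·zwzwzzwzwzzwzzwzwzzwz.

wzzwzzwzwzzwzzwzwzzwzwzzwzzwzwzzwz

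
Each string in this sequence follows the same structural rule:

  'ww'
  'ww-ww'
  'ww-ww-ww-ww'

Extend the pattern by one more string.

ww-ww-ww-ww-ww-ww-ww-ww

Every step duplicates the string with '-' between the halves.
So the next term is two copies of ww-ww-ww-ww with '-' between the halves.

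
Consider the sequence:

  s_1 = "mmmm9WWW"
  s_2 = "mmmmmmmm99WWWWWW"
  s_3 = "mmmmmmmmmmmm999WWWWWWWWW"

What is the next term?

mmmmmmmmmmmmmmmm9999WWWWWWWWWWWW

The n-th term is 4n m's then n 9's then 3n W's (n = 1, 2, …).
Setting n = 4 gives 16, 4, 12 characters in each block.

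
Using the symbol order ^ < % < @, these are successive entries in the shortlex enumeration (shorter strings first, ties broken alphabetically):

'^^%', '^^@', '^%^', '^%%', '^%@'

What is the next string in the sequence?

^@^

The successor of ^%@ increments the rightmost position that isn't already @ and resets every position after it to ^.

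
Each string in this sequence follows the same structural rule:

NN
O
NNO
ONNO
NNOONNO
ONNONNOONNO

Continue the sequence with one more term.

Each term (from the third on) is the two preceding terms concatenated in order: term 3 = NN·O = NNO.
The next term joins NNOONNO and ONNONNOONNO.

NNOONNOONNONNOONNO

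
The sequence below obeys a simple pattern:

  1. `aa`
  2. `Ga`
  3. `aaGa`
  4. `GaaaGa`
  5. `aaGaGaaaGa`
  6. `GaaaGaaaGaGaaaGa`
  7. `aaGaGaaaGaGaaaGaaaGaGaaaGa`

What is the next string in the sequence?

From term 3 onward, concatenate the second-to-last term with the last: aa·Ga = aaGa, Ga·aaGa = GaaaGa, …
Continuing: GaaaGaaaGaGaaaGa · aaGaGaaaGaGaaaGaaaGaGaaaGa gives term 8.

GaaaGaaaGaGaaaGaaaGaGaaaGaGaaaGaaaGaGaaaGa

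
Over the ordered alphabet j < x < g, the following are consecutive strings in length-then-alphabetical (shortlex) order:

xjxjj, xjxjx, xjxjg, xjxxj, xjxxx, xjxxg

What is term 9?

xjxgg

Advancing 3 positions from xjxxg through xjxxg → xjxgj → xjxgx reaches term 9.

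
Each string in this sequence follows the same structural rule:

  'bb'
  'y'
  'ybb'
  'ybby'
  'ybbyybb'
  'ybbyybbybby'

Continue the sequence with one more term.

This is a Fibonacci-style word recurrence s(k) = s(k−1)·s(k−2): e.g. y·bb = ybb.
The next term joins ybbyybbybby and ybbyybb.

ybbyybbybbyybbyybb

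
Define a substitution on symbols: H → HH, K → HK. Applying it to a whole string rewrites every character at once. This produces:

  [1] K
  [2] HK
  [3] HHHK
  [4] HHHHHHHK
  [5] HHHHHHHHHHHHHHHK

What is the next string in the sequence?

HHHHHHHHHHHHHHHHHHHHHHHHHHHHHHHK

Applying the rule to each of the 16 symbols of HHHHHHHHHHHHHHHK gives the pieces HH HH HH HH HH HH HH HH HH HH HH HH HH HH HH HK, which concatenate to the answer.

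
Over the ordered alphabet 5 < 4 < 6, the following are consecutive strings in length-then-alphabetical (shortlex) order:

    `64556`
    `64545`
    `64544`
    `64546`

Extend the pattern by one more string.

Find the rightmost character of 64546 below 6, bump it to the next letter, and reset everything to its right to 5.

64565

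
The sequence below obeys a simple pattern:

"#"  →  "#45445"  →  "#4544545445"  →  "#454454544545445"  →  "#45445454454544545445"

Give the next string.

#4544545445454454544545445

Every step adds 45445 to the end: s(k+1) = s(k)·45445.
So the next term is #45445454454544545445·45445.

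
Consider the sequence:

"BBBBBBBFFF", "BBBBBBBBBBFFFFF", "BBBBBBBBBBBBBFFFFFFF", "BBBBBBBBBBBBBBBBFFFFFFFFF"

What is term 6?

Reading off run lengths: B runs 7, 10, 13, 16; F runs 3, 5, 7, 9 — each is linear in n, where the shown terms are n = 2, 3, 4, 5.
At n = 7 the blocks have lengths 22, 13.

BBBBBBBBBBBBBBBBBBBBBBFFFFFFFFFFFFF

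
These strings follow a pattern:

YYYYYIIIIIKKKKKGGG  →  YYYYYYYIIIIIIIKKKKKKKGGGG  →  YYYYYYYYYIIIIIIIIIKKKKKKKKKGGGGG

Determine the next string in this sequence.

YYYYYYYYYYYIIIIIIIIIIIKKKKKKKKKKKGGGGGG

Term n consists of 2n+1 Y's, followed by 2n+1 I's, followed by 2n+1 K's, followed by n+1 G's, where the shown terms are n = 2, 3, 4.
Setting n = 5 gives 11, 11, 11, 6 characters in each block.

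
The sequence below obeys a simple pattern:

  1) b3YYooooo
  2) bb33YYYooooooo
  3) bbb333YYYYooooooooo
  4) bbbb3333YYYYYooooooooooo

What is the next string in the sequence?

bbbbb33333YYYYYYooooooooooooo

Reading off run lengths: b runs 1, 2, 3, 4; 3 runs 1, 2, 3, 4; Y runs 2, 3, 4, 5; o runs 5, 7, 9, 11 — each is linear in n, where the shown terms are n = 2, 3, 4, 5.
At n = 6 the blocks have lengths 5, 5, 6, 13.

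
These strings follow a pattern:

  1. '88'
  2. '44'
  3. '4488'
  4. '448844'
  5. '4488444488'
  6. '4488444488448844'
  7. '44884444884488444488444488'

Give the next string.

448844448844884444884444884488444488448844

Each term (from the third on) is the previous term followed by the one before it: term 3 = 44·88 = 4488.
So term 8 is 44884444884488444488444488·4488444488448844.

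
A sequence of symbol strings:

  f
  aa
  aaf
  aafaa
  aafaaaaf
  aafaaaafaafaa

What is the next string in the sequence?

This is a Fibonacci-style word recurrence s(k) = s(k−1)·s(k−2): e.g. aa·f = aaf.
The next term joins aafaaaafaafaa and aafaaaaf.

aafaaaafaafaaaafaaaaf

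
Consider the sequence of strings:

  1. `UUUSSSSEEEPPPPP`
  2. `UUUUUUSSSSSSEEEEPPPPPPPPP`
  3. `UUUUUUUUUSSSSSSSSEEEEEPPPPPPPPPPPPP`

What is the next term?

Each string has the form U^{3n} S^{2n+2} E^{n+2} P^{4n+1} (n = 1, 2, …).
At n = 4 the blocks have lengths 12, 10, 6, 17.

UUUUUUUUUUUUSSSSSSSSSSEEEEEEPPPPPPPPPPPPPPPPP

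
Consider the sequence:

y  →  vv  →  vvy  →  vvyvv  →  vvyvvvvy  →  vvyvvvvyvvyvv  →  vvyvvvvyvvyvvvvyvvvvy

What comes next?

From term 3 onward, concatenate the last term with the second-to-last: vv·y = vvy, vvy·vv = vvyvv, …
Continuing: vvyvvvvyvvyvvvvyvvvvy · vvyvvvvyvvyvv gives term 8.

vvyvvvvyvvyvvvvyvvvvyvvyvvvvyvvyvv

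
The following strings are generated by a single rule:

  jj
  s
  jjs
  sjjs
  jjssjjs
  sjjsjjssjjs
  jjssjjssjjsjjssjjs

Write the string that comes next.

This is a Fibonacci-style word recurrence s(k) = s(k−2)·s(k−1): e.g. jj·s = jjs.
The next term joins sjjsjjssjjs and jjssjjssjjsjjssjjs.

sjjsjjssjjsjjssjjssjjsjjssjjs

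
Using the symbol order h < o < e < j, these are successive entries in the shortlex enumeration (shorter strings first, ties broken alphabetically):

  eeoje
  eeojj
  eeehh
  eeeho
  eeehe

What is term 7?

eeeoh

Advancing 2 positions from eeehe through eeehe → eeehj reaches term 7.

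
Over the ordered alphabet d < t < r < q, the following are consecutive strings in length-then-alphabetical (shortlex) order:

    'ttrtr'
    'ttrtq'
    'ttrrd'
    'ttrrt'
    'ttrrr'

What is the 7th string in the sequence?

ttrqd

Advancing 2 positions from ttrrr through ttrrr → ttrrq reaches term 7.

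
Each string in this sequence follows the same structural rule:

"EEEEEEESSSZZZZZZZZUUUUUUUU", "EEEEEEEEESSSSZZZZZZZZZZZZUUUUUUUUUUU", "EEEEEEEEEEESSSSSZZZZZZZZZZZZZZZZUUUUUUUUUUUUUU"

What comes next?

Reading off run lengths: E runs 7, 9, 11; S runs 3, 4, 5; Z runs 8, 12, 16; U runs 8, 11, 14 — each is linear in n, where the shown terms are n = 2, 3, 4.
For the next term, n = 5, so the run lengths are 13, 6, 20, 17.

EEEEEEEEEEEEESSSSSSZZZZZZZZZZZZZZZZZZZZUUUUUUUUUUUUUUUUU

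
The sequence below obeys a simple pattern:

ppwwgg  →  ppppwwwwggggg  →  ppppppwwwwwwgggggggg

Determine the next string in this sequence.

Reading off run lengths: p runs 2, 4, 6; w runs 2, 4, 6; g runs 2, 5, 8 — each is linear in n (n = 1, 2, …).
At n = 4 the blocks have lengths 8, 8, 11.

ppppppppwwwwwwwwggggggggggg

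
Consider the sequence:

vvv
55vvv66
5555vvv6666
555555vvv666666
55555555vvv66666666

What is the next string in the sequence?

s(k+1) = 55·s(k)·66, so each term gains 55 as a prefix and 66 as a suffix.
Applying this once more to 55555555vvv66666666:

5555555555vvv6666666666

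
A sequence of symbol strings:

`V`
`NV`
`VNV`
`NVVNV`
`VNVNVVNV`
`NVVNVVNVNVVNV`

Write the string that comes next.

VNVNVVNVNVVNVVNVNVVNV

This is a Fibonacci-style word recurrence s(k) = s(k−2)·s(k−1): e.g. V·NV = VNV.
The next term joins VNVNVVNV and NVVNVVNVNVVNV.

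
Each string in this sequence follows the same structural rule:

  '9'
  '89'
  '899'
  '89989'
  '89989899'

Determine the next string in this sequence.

8998989989989

From term 3 onward, concatenate the last term with the second-to-last: 89·9 = 899, 899·89 = 89989, …
The next term joins 89989899 and 89989.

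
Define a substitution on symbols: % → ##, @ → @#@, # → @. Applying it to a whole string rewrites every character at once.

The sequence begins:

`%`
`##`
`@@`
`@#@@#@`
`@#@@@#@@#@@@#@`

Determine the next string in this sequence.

Rewriting the 14 symbols of @#@@@#@@#@@@#@ one by one yields @#@ @ @#@ @#@ @#@ @ @#@ @#@ @ @#@ @#@ @#@ @ @#@; concatenated:

@#@@@#@@#@@#@@@#@@#@@@#@@#@@#@@@#@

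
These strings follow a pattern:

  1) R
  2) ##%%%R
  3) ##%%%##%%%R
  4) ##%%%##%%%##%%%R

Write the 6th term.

The strings grow by a fixed prefix ##%%% each time.
From ##%%%##%%%##%%%R, 2 further steps: ##%%%##%%%##%%%R → ##%%%##%%%##%%%##%%%R → (answer).

##%%%##%%%##%%%##%%%##%%%R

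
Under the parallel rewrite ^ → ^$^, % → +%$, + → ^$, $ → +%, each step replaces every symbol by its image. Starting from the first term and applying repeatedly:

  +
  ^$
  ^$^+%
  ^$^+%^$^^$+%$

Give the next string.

Replace each of the 13 characters of ^$^+%^$^^$+%$ in place — ^$^ +% ^$^ ^$ +%$ ^$^ +% ^$^ ^$^ +% ^$ +%$ +% — and concatenate.

^$^+%^$^^$+%$^$^+%^$^^$^+%^$+%$+%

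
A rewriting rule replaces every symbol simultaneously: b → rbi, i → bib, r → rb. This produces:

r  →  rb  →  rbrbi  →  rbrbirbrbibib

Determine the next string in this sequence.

rbrbirbrbibibrbrbirbrbibibrbibibrbi

Replace each of the 13 characters of rbrbirbrbibib in place — rb rbi rb rbi bib rb rbi rb rbi bib rbi bib rbi — and concatenate.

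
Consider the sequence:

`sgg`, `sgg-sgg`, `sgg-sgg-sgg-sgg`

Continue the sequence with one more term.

Every step duplicates the string with '-' between the halves.
Doubling sgg-sgg-sgg-sgg with '-' between the halves:

sgg-sgg-sgg-sgg-sgg-sgg-sgg-sgg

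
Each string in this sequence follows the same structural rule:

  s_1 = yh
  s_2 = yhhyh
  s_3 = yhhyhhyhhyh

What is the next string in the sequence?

s(k+1) = s(k)·h·s(k) — each term doubles the last with 'h' between the halves.
Doubling yhhyhhyhhyh with 'h' between the halves:

yhhyhhyhhyhhyhhyhhyhhyh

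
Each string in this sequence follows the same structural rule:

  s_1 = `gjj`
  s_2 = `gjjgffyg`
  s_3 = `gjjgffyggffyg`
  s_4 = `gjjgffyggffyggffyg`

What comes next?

gjjgffyggffyggffyggffyg

The strings grow by a fixed suffix gffyg each time.
One more step from gjjgffyggffyggffyg gives the answer.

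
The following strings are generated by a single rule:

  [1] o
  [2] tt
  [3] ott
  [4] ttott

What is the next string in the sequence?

ottttott

From term 3 onward, concatenate the second-to-last term with the last: o·tt = ott, tt·ott = ttott, …
So term 5 is ott·ttott.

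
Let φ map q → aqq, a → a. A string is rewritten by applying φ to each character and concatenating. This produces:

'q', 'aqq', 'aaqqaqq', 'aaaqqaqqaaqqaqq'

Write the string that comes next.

Replace each of the 15 characters of aaaqqaqqaaqqaqq in place — a a a aqq aqq a aqq aqq a a aqq aqq a aqq aqq — and concatenate.

aaaaqqaqqaaqqaqqaaaqqaqqaaqqaqq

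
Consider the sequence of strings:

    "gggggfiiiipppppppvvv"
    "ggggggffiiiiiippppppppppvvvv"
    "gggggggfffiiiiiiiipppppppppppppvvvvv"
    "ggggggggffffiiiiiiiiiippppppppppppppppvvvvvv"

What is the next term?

gggggggggfffffiiiiiiiiiiiipppppppppppppppppppvvvvvvv

Reading off run lengths: g runs 5, 6, 7, 8; f runs 1, 2, 3, 4; i runs 4, 6, 8, 10; p runs 7, 10, 13, 16; v runs 3, 4, 5, 6 — each is linear in n, where the shown terms are n = 2, 3, 4, 5.
At n = 6 the blocks have lengths 9, 5, 12, 19, 7.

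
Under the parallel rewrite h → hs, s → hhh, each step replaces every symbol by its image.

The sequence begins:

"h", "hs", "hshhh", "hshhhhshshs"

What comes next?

Expanding hshhhhshshs: h→hs, s→hhh, h→hs, h→hs, h→hs, h→hs, s→hhh, h→hs, s→hhh, h→hs, s→hhh. Concatenated: hs hhh hs hs hs hs hhh hs hhh hs hhh.

hshhhhshshshshhhhshhhhshhh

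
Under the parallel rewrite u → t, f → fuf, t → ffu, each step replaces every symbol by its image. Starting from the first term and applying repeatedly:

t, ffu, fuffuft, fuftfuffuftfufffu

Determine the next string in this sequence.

Rewriting the 17 symbols of fuftfuffuftfufffu one by one yields fuf t fuf ffu fuf t fuf fuf t fuf ffu fuf t fuf fuf fuf t; concatenated:

fuftfufffufuftfuffuftfufffufuftfuffuffuft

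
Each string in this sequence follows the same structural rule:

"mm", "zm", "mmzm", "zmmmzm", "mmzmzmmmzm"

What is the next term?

This is a Fibonacci-style word recurrence s(k) = s(k−2)·s(k−1): e.g. mm·zm = mmzm.
The next term joins zmmmzm and mmzmzmmmzm.

zmmmzmmmzmzmmmzm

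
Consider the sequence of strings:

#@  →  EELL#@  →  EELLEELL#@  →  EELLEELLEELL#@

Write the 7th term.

EELLEELLEELLEELLEELLEELL#@

Every step adds EELL at the front: s(k+1) = EELL·s(k).
From EELLEELLEELL#@, 3 further steps: EELLEELLEELL#@ → EELLEELLEELLEELL#@ → EELLEELLEELLEELLEELL#@ → (answer).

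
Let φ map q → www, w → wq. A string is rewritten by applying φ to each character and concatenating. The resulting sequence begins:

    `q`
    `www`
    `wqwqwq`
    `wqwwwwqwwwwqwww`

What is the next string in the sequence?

Replace each of the 15 characters of wqwwwwqwwwwqwww in place — wq www wq wq wq wq www wq wq wq wq www wq wq wq — and concatenate.

wqwwwwqwqwqwqwwwwqwqwqwqwwwwqwqwq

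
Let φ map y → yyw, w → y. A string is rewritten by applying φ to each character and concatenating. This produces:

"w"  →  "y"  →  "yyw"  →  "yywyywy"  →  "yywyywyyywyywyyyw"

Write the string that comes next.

Rewriting the 17 symbols of yywyywyyywyywyyyw one by one yields yyw yyw y yyw yyw y yyw yyw yyw y yyw yyw y yyw yyw yyw y; concatenated:

yywyywyyywyywyyywyywyywyyywyywyyywyywyywy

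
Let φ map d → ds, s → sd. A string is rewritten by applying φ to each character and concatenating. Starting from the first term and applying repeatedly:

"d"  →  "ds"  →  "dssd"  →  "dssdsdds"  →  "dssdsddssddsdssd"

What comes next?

dssdsddssddsdssdsddsdssddssdsdds

φ(dssdsddssddsdssd) expands symbol-by-symbol to ds sd sd ds sd ds ds sd sd ds ds sd ds sd sd ds; joining the 16 pieces gives the next term.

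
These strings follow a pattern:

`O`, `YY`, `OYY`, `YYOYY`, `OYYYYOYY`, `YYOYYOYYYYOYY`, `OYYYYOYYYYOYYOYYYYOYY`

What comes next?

From term 3 onward, concatenate the second-to-last term with the last: O·YY = OYY, YY·OYY = YYOYY, …
So term 8 is YYOYYOYYYYOYY·OYYYYOYYYYOYYOYYYYOYY.

YYOYYOYYYYOYYOYYYYOYYYYOYYOYYYYOYY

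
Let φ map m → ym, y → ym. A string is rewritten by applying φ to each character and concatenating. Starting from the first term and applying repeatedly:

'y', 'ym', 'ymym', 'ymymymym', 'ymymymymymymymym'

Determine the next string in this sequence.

Replace each of the 16 characters of ymymymymymymymym in place — ym ym ym ym ym ym ym ym ym ym ym ym ym ym ym ym — and concatenate.

ymymymymymymymymymymymymymymymym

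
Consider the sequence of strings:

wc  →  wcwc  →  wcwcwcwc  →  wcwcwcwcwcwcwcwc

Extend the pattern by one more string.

s(k+1) = s(k)·s(k) — each term doubles the last.
So the next term is two copies of wcwcwcwcwcwcwcwc.

wcwcwcwcwcwcwcwcwcwcwcwcwcwcwcwc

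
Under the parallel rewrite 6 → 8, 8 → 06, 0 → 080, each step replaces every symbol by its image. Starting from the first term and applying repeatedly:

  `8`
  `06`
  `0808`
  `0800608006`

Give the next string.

Expanding 0800608006: 0→080, 8→06, 0→080, 0→080, 6→8, 0→080, 8→06, 0→080, 0→080, 6→8. Concatenated: 080 06 080 080 8 080 06 080 080 8.

080060800808080060800808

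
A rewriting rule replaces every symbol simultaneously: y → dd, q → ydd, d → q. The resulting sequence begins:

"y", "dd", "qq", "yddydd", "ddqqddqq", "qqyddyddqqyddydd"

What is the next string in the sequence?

Rewriting the 16 symbols of qqyddyddqqyddydd one by one yields ydd ydd dd q q dd q q ydd ydd dd q q dd q q; concatenated:

yddyddddqqddqqyddyddddqqddqq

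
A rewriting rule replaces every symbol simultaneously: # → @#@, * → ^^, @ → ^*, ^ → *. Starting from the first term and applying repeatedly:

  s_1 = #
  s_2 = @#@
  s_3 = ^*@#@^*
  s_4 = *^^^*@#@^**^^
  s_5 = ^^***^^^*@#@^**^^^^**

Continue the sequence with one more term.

Rewriting the 21 symbols of ^^***^^^*@#@^**^^^^** one by one yields * * ^^ ^^ ^^ * * * ^^ ^* @#@ ^* * ^^ ^^ * * * * ^^ ^^; concatenated:

**^^^^^^***^^^*@#@^**^^^^****^^^^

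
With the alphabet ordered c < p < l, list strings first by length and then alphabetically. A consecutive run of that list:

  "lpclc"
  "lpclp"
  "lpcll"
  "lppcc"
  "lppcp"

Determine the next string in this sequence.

lppcl

The successor of lppcp increments the rightmost position that isn't already l and resets every position after it to c.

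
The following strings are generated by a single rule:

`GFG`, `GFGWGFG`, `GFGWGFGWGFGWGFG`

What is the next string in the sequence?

s(k+1) = s(k)·W·s(k) — each term doubles the last with 'W' between the halves.
One more doubling of GFGWGFGWGFGWGFG gives the answer.

GFGWGFGWGFGWGFGWGFGWGFGWGFGWGFG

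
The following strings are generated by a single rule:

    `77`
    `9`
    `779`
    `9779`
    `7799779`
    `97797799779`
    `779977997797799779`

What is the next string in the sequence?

97797799779779977997797799779

From term 3 onward, concatenate the second-to-last term with the last: 77·9 = 779, 9·779 = 9779, …
The next term joins 97797799779 and 779977997797799779.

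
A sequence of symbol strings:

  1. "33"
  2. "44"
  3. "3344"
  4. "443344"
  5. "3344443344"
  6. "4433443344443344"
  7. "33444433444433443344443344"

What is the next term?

Each term (from the third on) is the two preceding terms concatenated in order: term 3 = 33·44 = 3344.
Continuing: 4433443344443344 · 33444433444433443344443344 gives term 8.

443344334444334433444433444433443344443344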